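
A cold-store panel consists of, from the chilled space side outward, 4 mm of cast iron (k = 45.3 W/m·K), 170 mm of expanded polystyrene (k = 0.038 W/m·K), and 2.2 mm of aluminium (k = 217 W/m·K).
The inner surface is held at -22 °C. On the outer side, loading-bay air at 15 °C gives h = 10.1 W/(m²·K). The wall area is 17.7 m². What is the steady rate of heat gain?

Using the resistance-network approach (series):
R_cast iron = L/(kA) = 0.004/(45.3×17.7) = 4.989×10^-6 K/W
R_expanded polystyrene = L/(kA) = 0.17/(0.038×17.7) = 0.2528 K/W
R_aluminium = L/(kA) = 0.0022/(217×17.7) = 5.728×10^-7 K/W
R_outer film = 1/(h_o·A) = 1/(10.1×17.7) = 0.005594 K/W
R_total = 0.2583 K/W
Q = ΔT / R_total = 37 / 0.2583

Q ≈ 143 W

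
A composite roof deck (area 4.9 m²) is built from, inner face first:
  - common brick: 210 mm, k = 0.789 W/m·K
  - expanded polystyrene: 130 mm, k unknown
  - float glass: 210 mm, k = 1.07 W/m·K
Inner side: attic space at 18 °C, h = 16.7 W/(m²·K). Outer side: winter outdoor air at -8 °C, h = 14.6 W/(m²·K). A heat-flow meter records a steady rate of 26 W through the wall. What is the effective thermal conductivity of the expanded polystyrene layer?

Series thermal resistances:
R_inner film = 1/(h_i·A) = 1/(16.7×4.9) = 0.01222 K/W
R_common brick = L/(kA) = 0.21/(0.789×4.9) = 0.05432 K/W
R_float glass = L/(kA) = 0.21/(1.07×4.9) = 0.04005 K/W
R_outer film = 1/(h_o·A) = 1/(14.6×4.9) = 0.01398 K/W
Sum of known resistances R_other = 0.1206 K/W
Total R = ΔT/Q = 26/26 = 1 K/W
R_expanded polystyrene = R_total − R_other = 0.8794 K/W
k = L/(R·A) = 0.13/(0.8794×4.9)

k ≈ 0.0302 W/(m·K)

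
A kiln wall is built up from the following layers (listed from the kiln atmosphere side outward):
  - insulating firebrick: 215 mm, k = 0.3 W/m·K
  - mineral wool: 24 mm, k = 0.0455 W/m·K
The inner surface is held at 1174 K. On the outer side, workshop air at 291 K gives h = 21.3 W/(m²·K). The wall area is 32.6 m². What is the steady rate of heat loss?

Model the wall as resistances in series:
R_insulating firebrick = L/(kA) = 0.215/(0.3×32.6) = 0.02198 K/W
R_mineral wool = L/(kA) = 0.024/(0.0455×32.6) = 0.01618 K/W
R_outer film = 1/(h_o·A) = 1/(21.3×32.6) = 0.00144 K/W
R_total = 0.0396 K/W
Q = ΔT / R_total = 883 / 0.0396

Q ≈ 22300 W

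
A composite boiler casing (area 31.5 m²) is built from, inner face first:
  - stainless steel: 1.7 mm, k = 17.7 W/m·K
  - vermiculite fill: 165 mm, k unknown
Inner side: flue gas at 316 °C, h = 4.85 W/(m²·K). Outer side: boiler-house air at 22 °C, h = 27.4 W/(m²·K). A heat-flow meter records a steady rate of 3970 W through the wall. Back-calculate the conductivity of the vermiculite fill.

k ≈ 0.0789 W/(m·K)

Thermal resistances in series:
R_inner film = 1/(h_i·A) = 1/(4.85×31.5) = 0.006546 K/W
R_stainless steel = L/(kA) = 0.0017/(17.7×31.5) = 3.049×10^-6 K/W
R_outer film = 1/(h_o·A) = 1/(27.4×31.5) = 0.001159 K/W
Sum of known resistances R_other = 0.007707 K/W
Total R = ΔT/Q = 294/3970 = 0.07406 K/W
R_vermiculite fill = R_total − R_other = 0.06635 K/W
k = L/(R·A) = 0.165/(0.06635×31.5)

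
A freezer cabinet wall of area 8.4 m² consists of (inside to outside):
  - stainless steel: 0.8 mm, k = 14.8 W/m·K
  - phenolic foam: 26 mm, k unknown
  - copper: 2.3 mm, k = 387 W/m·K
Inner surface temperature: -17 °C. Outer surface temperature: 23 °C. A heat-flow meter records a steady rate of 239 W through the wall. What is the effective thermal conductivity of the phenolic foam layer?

k ≈ 0.0185 W/(m·K)

Treating each layer as a thermal resistance in series:
R_stainless steel = L/(kA) = 0.0008/(14.8×8.4) = 6.435×10^-6 K/W
R_copper = L/(kA) = 0.0023/(387×8.4) = 7.075×10^-7 K/W
Sum of known resistances R_other = 7.143×10^-6 K/W
Total R = ΔT/Q = 40/239 = 0.1674 K/W
R_phenolic foam = R_total − R_other = 0.1674 K/W
k = L/(R·A) = 0.026/(0.1674×8.4)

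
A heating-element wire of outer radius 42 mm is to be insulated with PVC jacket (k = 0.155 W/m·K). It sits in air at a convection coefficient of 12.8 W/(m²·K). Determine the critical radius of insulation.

r_cr ≈ 12.1 mm

For a cylinder r_cr = k/h = 0.155/12.8
r_cr = 12.1 mm; since the bare radius (42 mm) is above r_cr, any added insulation will reduce heat loss.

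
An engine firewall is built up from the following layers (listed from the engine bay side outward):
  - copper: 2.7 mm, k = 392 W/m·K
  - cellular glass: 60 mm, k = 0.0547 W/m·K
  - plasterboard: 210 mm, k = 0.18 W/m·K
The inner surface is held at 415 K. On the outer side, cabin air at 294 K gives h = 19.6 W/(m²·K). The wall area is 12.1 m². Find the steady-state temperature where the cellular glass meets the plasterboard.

T ≈ 358 K

Thermal resistances in series:
R_copper = L/(kA) = 0.0027/(392×12.1) = 5.692×10^-7 K/W
R_cellular glass = L/(kA) = 0.06/(0.0547×12.1) = 0.09065 K/W
R_plasterboard = L/(kA) = 0.21/(0.18×12.1) = 0.09642 K/W
R_outer film = 1/(h_o·A) = 1/(19.6×12.1) = 0.004217 K/W
R_total = 0.1913 K/W;  Q = ΔT/R_total = 121/0.1913 = 632.6 W
T_interface = T_inner − Q·ΣR(inner→interface) = 415 − 633×0.09065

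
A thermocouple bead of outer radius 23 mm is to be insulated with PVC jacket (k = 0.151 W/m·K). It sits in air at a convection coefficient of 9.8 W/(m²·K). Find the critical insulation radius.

r_cr ≈ 30.8 mm

For a sphere r_cr = 2k/h = 2×0.151/9.8
r_cr = 30.8 mm; since the bare radius (23 mm) is below r_cr, adding a thin layer of insulation will *increase* heat loss.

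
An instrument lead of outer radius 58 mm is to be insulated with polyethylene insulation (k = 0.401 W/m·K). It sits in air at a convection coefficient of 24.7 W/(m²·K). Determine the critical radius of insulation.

r_cr ≈ 16.2 mm

For a cylinder r_cr = k/h = 0.401/24.7
r_cr = 16.2 mm; since the bare radius (58 mm) is above r_cr, any added insulation will reduce heat loss.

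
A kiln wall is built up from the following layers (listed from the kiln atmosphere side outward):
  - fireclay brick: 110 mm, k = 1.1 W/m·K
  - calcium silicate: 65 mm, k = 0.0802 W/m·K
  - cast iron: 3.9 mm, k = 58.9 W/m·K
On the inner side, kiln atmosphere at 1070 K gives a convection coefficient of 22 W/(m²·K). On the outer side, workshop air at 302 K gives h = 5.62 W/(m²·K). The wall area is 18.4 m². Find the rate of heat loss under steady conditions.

Q ≈ 12500 W

Thermal resistances in series:
R_inner film = 1/(h_i·A) = 1/(22×18.4) = 0.00247 K/W
R_fireclay brick = L/(kA) = 0.11/(1.1×18.4) = 0.005435 K/W
R_calcium silicate = L/(kA) = 0.065/(0.0802×18.4) = 0.04405 K/W
R_cast iron = L/(kA) = 0.0039/(58.9×18.4) = 3.599×10^-6 K/W
R_outer film = 1/(h_o·A) = 1/(5.62×18.4) = 0.00967 K/W
R_total = 0.06163 K/W
Q = ΔT / R_total = 768 / 0.06163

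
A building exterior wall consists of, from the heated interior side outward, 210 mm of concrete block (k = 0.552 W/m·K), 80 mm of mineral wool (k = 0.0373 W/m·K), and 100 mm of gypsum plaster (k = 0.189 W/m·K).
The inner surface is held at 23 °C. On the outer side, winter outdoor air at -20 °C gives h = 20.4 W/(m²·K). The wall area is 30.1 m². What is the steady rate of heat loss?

Q ≈ 417 W

Series thermal resistances:
R_concrete block = L/(kA) = 0.21/(0.552×30.1) = 0.01264 K/W
R_mineral wool = L/(kA) = 0.08/(0.0373×30.1) = 0.07125 K/W
R_gypsum plaster = L/(kA) = 0.1/(0.189×30.1) = 0.01758 K/W
R_outer film = 1/(h_o·A) = 1/(20.4×30.1) = 0.001629 K/W
R_total = 0.1031 K/W
Q = ΔT / R_total = 43 / 0.1031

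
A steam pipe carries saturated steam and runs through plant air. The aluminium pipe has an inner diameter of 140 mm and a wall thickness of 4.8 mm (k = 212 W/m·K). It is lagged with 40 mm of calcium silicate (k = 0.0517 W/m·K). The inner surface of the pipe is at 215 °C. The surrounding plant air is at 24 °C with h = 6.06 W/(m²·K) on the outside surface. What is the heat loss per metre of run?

For a radial system each layer contributes R = ln(r_out/r_in)/(2πkL); films add R = 1/(hA).
R_aluminium pipe wall = ln(74.8/70)/(2π×212×1) = 4.979×10^-5 K/W
R_calcium silicate = ln(114.8/74.8)/(2π×0.0517×1) = 1.319 K/W
R_outer film = 1/(h_o·2πr_oL) = 1/(6.06×2π×0.1148×1) = 0.2288 K/W
R_total = 1.548 K/W
Q = ΔT/R_total = 191/1.548

q′ ≈ 123 W/m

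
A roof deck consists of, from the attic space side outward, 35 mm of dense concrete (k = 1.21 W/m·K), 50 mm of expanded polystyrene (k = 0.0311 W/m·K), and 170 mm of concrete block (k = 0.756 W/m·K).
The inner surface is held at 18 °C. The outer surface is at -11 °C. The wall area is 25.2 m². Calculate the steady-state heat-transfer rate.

Treating each layer as a thermal resistance in series:
R_dense concrete = L/(kA) = 0.035/(1.21×25.2) = 0.001148 K/W
R_expanded polystyrene = L/(kA) = 0.05/(0.0311×25.2) = 0.0638 K/W
R_concrete block = L/(kA) = 0.17/(0.756×25.2) = 0.008923 K/W
R_total = 0.07387 K/W
Q = ΔT / R_total = 29 / 0.07387

Q ≈ 393 W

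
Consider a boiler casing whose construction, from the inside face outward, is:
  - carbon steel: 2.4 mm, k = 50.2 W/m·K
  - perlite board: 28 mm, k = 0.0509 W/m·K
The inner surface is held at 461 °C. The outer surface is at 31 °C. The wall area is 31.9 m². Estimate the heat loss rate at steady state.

Model the wall as resistances in series:
R_carbon steel = L/(kA) = 0.0024/(50.2×31.9) = 1.499×10^-6 K/W
R_perlite board = L/(kA) = 0.028/(0.0509×31.9) = 0.01724 K/W
R_total = 0.01725 K/W
Q = ΔT / R_total = 430 / 0.01725

Q ≈ 24900 W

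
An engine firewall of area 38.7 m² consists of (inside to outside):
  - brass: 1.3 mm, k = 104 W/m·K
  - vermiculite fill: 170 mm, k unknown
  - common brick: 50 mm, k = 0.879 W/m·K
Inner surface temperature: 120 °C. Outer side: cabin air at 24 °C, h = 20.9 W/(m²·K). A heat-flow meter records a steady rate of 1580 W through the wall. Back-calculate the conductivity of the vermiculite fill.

Series thermal resistances:
R_brass = L/(kA) = 0.0013/(104×38.7) = 3.23×10^-7 K/W
R_common brick = L/(kA) = 0.05/(0.879×38.7) = 0.00147 K/W
R_outer film = 1/(h_o·A) = 1/(20.9×38.7) = 0.001236 K/W
Sum of known resistances R_other = 0.002707 K/W
Total R = ΔT/Q = 96/1580 = 0.06076 K/W
R_vermiculite fill = R_total − R_other = 0.05805 K/W
k = L/(R·A) = 0.17/(0.05805×38.7)

k ≈ 0.0757 W/(m·K)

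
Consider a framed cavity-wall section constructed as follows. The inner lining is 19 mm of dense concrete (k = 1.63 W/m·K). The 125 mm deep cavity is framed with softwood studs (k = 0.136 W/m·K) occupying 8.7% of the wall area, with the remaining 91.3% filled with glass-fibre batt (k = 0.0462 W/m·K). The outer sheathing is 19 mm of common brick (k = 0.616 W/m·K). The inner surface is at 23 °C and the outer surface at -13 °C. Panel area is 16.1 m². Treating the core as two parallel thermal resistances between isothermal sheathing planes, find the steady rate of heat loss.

Sheathing layers in series; stud and cavity paths in parallel between them.
R_inner = 0.019/(1.63×16.1) = 7.24×10^-4 K/W
R_stud  = 0.125/(0.136×0.087×16.1) = 0.6562 K/W
R_cav   = 0.125/(0.0462×0.913×16.1) = 0.1841 K/W
1/R_core = 1/R_stud + 1/R_cav → R_core = 0.1437 K/W
R_outer = 0.019/(0.616×16.1) = 0.001916 K/W
R_total = 0.1464 K/W
Q = ΔT/R_total = 36/0.1464

Q ≈ 246 W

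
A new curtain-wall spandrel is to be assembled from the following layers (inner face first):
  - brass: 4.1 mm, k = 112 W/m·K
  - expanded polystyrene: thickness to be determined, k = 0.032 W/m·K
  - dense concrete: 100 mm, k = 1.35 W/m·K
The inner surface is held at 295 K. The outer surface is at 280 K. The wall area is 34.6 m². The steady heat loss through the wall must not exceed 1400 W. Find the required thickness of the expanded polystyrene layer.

L ≈ 9.49 mm

Thermal resistances in series:
R_brass = L/(kA) = 0.0041/(112×34.6) = 1.058×10^-6 K/W
R_dense concrete = L/(kA) = 0.1/(1.35×34.6) = 0.002141 K/W
Sum of the known resistances R_other = 0.002142 K/W
Required total resistance R_tot = ΔT/Q_allow = 15/1400 = 0.01071 K/W
R_expanded polystyrene = R_tot − R_other = 0.008572 K/W
L = R·k·A = 0.008572×0.032×34.6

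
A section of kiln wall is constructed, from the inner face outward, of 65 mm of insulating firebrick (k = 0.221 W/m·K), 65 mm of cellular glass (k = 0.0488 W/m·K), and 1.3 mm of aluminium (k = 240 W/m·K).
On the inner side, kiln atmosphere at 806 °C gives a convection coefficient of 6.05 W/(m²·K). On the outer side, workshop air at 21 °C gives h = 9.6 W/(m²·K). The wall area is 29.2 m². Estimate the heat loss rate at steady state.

Q ≈ 12100 W

Series thermal resistances:
R_inner film = 1/(h_i·A) = 1/(6.05×29.2) = 0.005661 K/W
R_insulating firebrick = L/(kA) = 0.065/(0.221×29.2) = 0.01007 K/W
R_cellular glass = L/(kA) = 0.065/(0.0488×29.2) = 0.04562 K/W
R_aluminium = L/(kA) = 0.0013/(240×29.2) = 1.855×10^-7 K/W
R_outer film = 1/(h_o·A) = 1/(9.6×29.2) = 0.003567 K/W
R_total = 0.06492 K/W
Q = ΔT / R_total = 785 / 0.06492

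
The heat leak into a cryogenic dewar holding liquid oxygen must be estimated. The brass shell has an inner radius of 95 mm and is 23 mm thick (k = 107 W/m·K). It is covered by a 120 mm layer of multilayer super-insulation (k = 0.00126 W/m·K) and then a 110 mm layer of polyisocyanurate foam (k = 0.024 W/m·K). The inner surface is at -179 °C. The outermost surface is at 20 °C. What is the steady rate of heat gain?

Radial (spherical) resistances in series:
R_brass shell = (1/0.095 − 1/0.118)/(4π×107) = 0.001526 K/W
R_multilayer super-insulation = (1/0.118 − 1/0.238)/(4π×0.00126) = 269.9 K/W
R_polyisocyanurate foam = (1/0.238 − 1/0.348)/(4π×0.024) = 4.404 K/W
R_total = 274.3 K/W
Q = ΔT/R_total = 199/274.3

Q ≈ 0.726 W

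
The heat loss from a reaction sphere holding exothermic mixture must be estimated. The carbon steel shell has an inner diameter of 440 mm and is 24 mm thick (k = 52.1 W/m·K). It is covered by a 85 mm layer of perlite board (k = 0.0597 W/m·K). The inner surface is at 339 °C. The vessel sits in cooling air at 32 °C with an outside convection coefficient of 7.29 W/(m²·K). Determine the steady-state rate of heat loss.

Q ≈ 203 W

Each spherical layer contributes R = (1/r_i − 1/r_o)/(4πk):
R_carbon steel shell = (1/0.22 − 1/0.244)/(4π×52.1) = 6.829×10^-4 K/W
R_perlite board = (1/0.244 − 1/0.329)/(4π×0.0597) = 1.411 K/W
R_outer film = 1/(h·4πr_o²) = 1/(7.29×4π×0.329²) = 0.1008 K/W
R_total = 1.513 K/W
Q = ΔT/R_total = 307/1.513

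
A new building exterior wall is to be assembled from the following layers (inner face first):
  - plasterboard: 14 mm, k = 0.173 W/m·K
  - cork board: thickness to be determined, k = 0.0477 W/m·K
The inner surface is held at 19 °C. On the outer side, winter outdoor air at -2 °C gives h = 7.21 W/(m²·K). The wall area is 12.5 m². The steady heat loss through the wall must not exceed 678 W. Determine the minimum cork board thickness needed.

Series thermal resistances:
R_plasterboard = L/(kA) = 0.014/(0.173×12.5) = 0.006474 K/W
R_outer film = 1/(h_o·A) = 1/(7.21×12.5) = 0.0111 K/W
Sum of the known resistances R_other = 0.01757 K/W
Required total resistance R_tot = ΔT/Q_allow = 21/678 = 0.03097 K/W
R_cork board = R_tot − R_other = 0.0134 K/W
L = R·k·A = 0.0134×0.0477×12.5

L ≈ 7.99 mm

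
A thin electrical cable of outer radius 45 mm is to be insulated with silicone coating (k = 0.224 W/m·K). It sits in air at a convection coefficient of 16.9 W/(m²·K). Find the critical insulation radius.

For a cylinder r_cr = k/h = 0.224/16.9
r_cr = 13.3 mm; since the bare radius (45 mm) is above r_cr, any added insulation will reduce heat loss.

r_cr ≈ 13.3 mm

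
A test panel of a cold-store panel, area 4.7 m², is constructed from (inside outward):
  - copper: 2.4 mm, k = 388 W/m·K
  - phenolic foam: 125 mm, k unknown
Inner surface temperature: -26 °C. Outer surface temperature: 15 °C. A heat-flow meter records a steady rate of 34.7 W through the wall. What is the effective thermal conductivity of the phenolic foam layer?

k ≈ 0.0225 W/(m·K)

Treating each layer as a thermal resistance in series:
R_copper = L/(kA) = 0.0024/(388×4.7) = 1.316×10^-6 K/W
Sum of known resistances R_other = 1.316×10^-6 K/W
Total R = ΔT/Q = 41/34.7 = 1.182 K/W
R_phenolic foam = R_total − R_other = 1.182 K/W
k = L/(R·A) = 0.125/(1.182×4.7)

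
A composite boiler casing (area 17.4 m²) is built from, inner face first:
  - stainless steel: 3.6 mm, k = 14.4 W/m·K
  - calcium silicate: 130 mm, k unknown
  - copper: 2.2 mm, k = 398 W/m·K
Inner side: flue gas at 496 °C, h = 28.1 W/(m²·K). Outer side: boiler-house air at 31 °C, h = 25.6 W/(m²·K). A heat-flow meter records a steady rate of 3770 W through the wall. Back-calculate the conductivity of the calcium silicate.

k ≈ 0.0628 W/(m·K)

Model the wall as resistances in series:
R_inner film = 1/(h_i·A) = 1/(28.1×17.4) = 0.002045 K/W
R_stainless steel = L/(kA) = 0.0036/(14.4×17.4) = 1.437×10^-5 K/W
R_copper = L/(kA) = 0.0022/(398×17.4) = 3.177×10^-7 K/W
R_outer film = 1/(h_o·A) = 1/(25.6×17.4) = 0.002245 K/W
Sum of known resistances R_other = 0.004305 K/W
Total R = ΔT/Q = 465/3770 = 0.1233 K/W
R_calcium silicate = R_total − R_other = 0.119 K/W
k = L/(R·A) = 0.13/(0.119×17.4)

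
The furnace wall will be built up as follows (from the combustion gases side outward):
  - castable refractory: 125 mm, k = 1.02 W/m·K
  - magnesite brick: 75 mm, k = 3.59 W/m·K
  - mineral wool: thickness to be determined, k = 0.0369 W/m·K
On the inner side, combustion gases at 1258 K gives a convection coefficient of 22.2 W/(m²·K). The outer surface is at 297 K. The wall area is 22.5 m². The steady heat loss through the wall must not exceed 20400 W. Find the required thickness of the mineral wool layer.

Series thermal resistances:
R_inner film = 1/(h_i·A) = 1/(22.2×22.5) = 0.002002 K/W
R_castable refractory = L/(kA) = 0.125/(1.02×22.5) = 0.005447 K/W
R_magnesite brick = L/(kA) = 0.075/(3.59×22.5) = 9.285×10^-4 K/W
Sum of the known resistances R_other = 0.008377 K/W
Required total resistance R_tot = ΔT/Q_allow = 961/20400 = 0.04711 K/W
R_mineral wool = R_tot − R_other = 0.03873 K/W
L = R·k·A = 0.03873×0.0369×22.5

L ≈ 32.2 mm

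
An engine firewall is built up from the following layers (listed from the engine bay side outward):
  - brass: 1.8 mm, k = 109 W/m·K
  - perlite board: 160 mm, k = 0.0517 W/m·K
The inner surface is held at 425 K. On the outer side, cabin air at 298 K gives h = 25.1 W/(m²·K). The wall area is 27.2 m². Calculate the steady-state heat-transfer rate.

Thermal resistances in series:
R_brass = L/(kA) = 0.0018/(109×27.2) = 6.071×10^-7 K/W
R_perlite board = L/(kA) = 0.16/(0.0517×27.2) = 0.1138 K/W
R_outer film = 1/(h_o·A) = 1/(25.1×27.2) = 0.001465 K/W
R_total = 0.1152 K/W
Q = ΔT / R_total = 127 / 0.1152

Q ≈ 1100 W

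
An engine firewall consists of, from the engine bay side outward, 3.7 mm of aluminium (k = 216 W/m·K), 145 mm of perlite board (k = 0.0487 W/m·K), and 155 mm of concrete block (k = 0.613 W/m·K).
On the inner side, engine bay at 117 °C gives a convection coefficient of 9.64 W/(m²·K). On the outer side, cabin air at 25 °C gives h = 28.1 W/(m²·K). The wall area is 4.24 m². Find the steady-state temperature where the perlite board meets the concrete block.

T ≈ 32.9 °C

Using the resistance-network approach (series):
R_inner film = 1/(h_i·A) = 1/(9.64×4.24) = 0.02447 K/W
R_aluminium = L/(kA) = 0.0037/(216×4.24) = 4.04×10^-6 K/W
R_perlite board = L/(kA) = 0.145/(0.0487×4.24) = 0.7022 K/W
R_concrete block = L/(kA) = 0.155/(0.613×4.24) = 0.05964 K/W
R_outer film = 1/(h_o·A) = 1/(28.1×4.24) = 0.008393 K/W
R_total = 0.7947 K/W;  Q = ΔT/R_total = 92/0.7947 = 115.8 W
T_interface = T_inner − Q·ΣR(inner→interface) = 117 − 116×0.7267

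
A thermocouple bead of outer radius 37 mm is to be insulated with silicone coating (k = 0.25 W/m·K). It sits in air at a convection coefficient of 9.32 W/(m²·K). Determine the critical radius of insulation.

For a sphere r_cr = 2k/h = 2×0.25/9.32
r_cr = 53.6 mm; since the bare radius (37 mm) is below r_cr, adding a thin layer of insulation will *increase* heat loss.

r_cr ≈ 53.6 mm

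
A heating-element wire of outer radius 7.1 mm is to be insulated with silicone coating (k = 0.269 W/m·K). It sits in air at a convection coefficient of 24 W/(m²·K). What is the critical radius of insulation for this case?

r_cr ≈ 11.2 mm

For a cylinder r_cr = k/h = 0.269/24
r_cr = 11.2 mm; since the bare radius (7.1 mm) is below r_cr, adding a thin layer of insulation will *increase* heat loss.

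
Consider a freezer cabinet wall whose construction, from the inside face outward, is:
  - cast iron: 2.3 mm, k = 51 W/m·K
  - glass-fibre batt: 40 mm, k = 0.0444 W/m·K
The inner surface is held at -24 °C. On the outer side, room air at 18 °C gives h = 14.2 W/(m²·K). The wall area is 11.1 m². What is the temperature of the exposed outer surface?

Treating each layer as a thermal resistance in series:
R_cast iron = L/(kA) = 0.0023/(51×11.1) = 4.063×10^-6 K/W
R_glass-fibre batt = L/(kA) = 0.04/(0.0444×11.1) = 0.08116 K/W
R_outer film = 1/(h_o·A) = 1/(14.2×11.1) = 0.006344 K/W
R_total = 0.08751 K/W;  Q = ΔT/R_total = 42/0.08751 = 479.9 W
T_interface = T_inner + Q·ΣR(inner→interface) = -24 + 480×0.08117

T ≈ 15 °C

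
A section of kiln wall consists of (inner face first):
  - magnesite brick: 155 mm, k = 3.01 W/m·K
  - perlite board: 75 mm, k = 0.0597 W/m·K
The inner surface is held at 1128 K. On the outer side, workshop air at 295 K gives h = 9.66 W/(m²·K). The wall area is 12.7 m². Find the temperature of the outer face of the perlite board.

T ≈ 356 K

Using the resistance-network approach (series):
R_magnesite brick = L/(kA) = 0.155/(3.01×12.7) = 0.004055 K/W
R_perlite board = L/(kA) = 0.075/(0.0597×12.7) = 0.09892 K/W
R_outer film = 1/(h_o·A) = 1/(9.66×12.7) = 0.008151 K/W
R_total = 0.1111 K/W;  Q = ΔT/R_total = 833/0.1111 = 7496 W
T_interface = T_inner − Q·ΣR(inner→interface) = 1128 − 7500×0.103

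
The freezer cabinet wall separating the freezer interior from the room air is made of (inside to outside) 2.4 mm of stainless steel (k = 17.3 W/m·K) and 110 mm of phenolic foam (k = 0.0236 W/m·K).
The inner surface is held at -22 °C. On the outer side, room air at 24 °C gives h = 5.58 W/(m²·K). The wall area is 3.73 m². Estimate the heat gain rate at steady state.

Q ≈ 35.4 W

Model the wall as resistances in series:
R_stainless steel = L/(kA) = 0.0024/(17.3×3.73) = 3.719×10^-5 K/W
R_phenolic foam = L/(kA) = 0.11/(0.0236×3.73) = 1.25 K/W
R_outer film = 1/(h_o·A) = 1/(5.58×3.73) = 0.04805 K/W
R_total = 1.298 K/W
Q = ΔT / R_total = 46 / 1.298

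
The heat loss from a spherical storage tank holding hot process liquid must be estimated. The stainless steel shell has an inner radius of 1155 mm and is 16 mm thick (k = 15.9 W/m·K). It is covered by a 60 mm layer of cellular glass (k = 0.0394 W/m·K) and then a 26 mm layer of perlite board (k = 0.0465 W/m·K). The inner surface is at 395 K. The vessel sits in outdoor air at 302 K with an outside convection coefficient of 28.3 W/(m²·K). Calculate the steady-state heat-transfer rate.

Q ≈ 811 W

Radial (spherical) resistances in series:
R_stainless steel shell = (1/1.155 − 1/1.171)/(4π×15.9) = 5.921×10^-5 K/W
R_cellular glass = (1/1.171 − 1/1.231)/(4π×0.0394) = 0.08407 K/W
R_perlite board = (1/1.231 − 1/1.257)/(4π×0.0465) = 0.02876 K/W
R_outer film = 1/(h·4πr_o²) = 1/(28.3×4π×1.257²) = 0.00178 K/W
R_total = 0.1147 K/W
Q = ΔT/R_total = 93/0.1147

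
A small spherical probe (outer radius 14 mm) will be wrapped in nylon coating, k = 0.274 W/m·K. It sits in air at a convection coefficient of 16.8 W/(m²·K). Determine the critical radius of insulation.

For a sphere r_cr = 2k/h = 2×0.274/16.8
r_cr = 32.6 mm; since the bare radius (14 mm) is below r_cr, adding a thin layer of insulation will *increase* heat loss.

r_cr ≈ 32.6 mm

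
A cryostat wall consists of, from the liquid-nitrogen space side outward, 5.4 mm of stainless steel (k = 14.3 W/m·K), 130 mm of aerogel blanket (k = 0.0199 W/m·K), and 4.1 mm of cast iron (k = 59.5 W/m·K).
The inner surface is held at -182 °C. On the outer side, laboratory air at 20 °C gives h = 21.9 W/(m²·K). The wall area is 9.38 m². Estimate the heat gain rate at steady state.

Q ≈ 288 W

Model the wall as resistances in series:
R_stainless steel = L/(kA) = 0.0054/(14.3×9.38) = 4.026×10^-5 K/W
R_aerogel blanket = L/(kA) = 0.13/(0.0199×9.38) = 0.6964 K/W
R_cast iron = L/(kA) = 0.0041/(59.5×9.38) = 7.346×10^-6 K/W
R_outer film = 1/(h_o·A) = 1/(21.9×9.38) = 0.004868 K/W
R_total = 0.7014 K/W
Q = ΔT / R_total = 202 / 0.7014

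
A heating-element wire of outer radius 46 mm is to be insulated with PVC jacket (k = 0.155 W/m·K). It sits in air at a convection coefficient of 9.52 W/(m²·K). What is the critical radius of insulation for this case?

For a cylinder r_cr = k/h = 0.155/9.52
r_cr = 16.3 mm; since the bare radius (46 mm) is above r_cr, any added insulation will reduce heat loss.

r_cr ≈ 16.3 mm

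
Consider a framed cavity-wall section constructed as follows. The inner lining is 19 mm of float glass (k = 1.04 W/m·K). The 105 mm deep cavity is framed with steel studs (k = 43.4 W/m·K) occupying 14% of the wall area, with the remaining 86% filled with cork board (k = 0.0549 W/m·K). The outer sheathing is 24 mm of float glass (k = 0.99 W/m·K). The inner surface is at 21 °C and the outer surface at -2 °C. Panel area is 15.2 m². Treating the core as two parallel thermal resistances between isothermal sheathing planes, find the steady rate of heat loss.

Q ≈ 5860 W

Sheathing layers in series; stud and cavity paths in parallel between them.
R_inner = 0.019/(1.04×15.2) = 0.001202 K/W
R_stud  = 0.105/(43.4×0.14×15.2) = 0.001137 K/W
R_cav   = 0.105/(0.0549×0.86×15.2) = 0.1463 K/W
1/R_core = 1/R_stud + 1/R_cav → R_core = 0.001128 K/W
R_outer = 0.024/(0.99×15.2) = 0.001595 K/W
R_total = 0.003925 K/W
Q = ΔT/R_total = 23/0.003925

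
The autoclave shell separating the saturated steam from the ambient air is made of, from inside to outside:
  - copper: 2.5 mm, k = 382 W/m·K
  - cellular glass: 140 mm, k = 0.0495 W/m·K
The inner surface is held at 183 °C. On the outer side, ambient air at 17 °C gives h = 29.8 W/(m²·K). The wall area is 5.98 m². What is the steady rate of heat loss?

Q ≈ 347 W

Series thermal resistances:
R_copper = L/(kA) = 0.0025/(382×5.98) = 1.094×10^-6 K/W
R_cellular glass = L/(kA) = 0.14/(0.0495×5.98) = 0.473 K/W
R_outer film = 1/(h_o·A) = 1/(29.8×5.98) = 0.005612 K/W
R_total = 0.4786 K/W
Q = ΔT / R_total = 166 / 0.4786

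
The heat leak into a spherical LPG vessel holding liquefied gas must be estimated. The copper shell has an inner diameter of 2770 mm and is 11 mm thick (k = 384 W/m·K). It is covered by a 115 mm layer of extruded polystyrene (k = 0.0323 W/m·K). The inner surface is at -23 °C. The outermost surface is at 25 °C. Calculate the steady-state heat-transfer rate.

For a spherical shell R = (1/r₁ − 1/r₂)/(4πk); film R = 1/(h·4πr²). In series:
R_copper shell = (1/1.385 − 1/1.396)/(4π×384) = 1.179×10^-6 K/W
R_extruded polystyrene = (1/1.396 − 1/1.511)/(4π×0.0323) = 0.1343 K/W
R_total = 0.1343 K/W
Q = ΔT/R_total = 48/0.1343

Q ≈ 357 W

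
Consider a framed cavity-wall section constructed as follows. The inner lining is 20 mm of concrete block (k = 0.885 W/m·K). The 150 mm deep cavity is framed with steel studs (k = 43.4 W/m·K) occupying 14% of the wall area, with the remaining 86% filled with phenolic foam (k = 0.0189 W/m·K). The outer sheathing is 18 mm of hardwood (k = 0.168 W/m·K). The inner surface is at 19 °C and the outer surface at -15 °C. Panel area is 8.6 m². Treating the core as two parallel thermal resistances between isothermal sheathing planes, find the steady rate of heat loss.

Q ≈ 1890 W

Sheathing layers in series; stud and cavity paths in parallel between them.
R_inner = 0.02/(0.885×8.6) = 0.002628 K/W
R_stud  = 0.15/(43.4×0.14×8.6) = 0.002871 K/W
R_cav   = 0.15/(0.0189×0.86×8.6) = 1.073 K/W
1/R_core = 1/R_stud + 1/R_cav → R_core = 0.002863 K/W
R_outer = 0.018/(0.168×8.6) = 0.01246 K/W
R_total = 0.01795 K/W
Q = ΔT/R_total = 34/0.01795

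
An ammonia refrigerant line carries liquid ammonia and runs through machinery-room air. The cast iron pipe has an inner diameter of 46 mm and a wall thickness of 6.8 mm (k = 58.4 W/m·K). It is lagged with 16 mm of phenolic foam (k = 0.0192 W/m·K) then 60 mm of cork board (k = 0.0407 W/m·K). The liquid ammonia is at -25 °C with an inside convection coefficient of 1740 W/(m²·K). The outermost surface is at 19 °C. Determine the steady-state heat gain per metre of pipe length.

For a radial system each layer contributes R = ln(r_out/r_in)/(2πkL); films add R = 1/(hA).
R_inner film = 1/(h_i·2πr₁L) = 1/(1740×2π×0.023×1) = 0.003977 K/W
R_cast iron pipe wall = ln(29.8/23)/(2π×58.4×1) = 7.059×10^-4 K/W
R_phenolic foam = ln(45.8/29.8)/(2π×0.0192×1) = 3.563 K/W
R_cork board = ln(105.8/45.8)/(2π×0.0407×1) = 3.274 K/W
R_total = 6.841 K/W
Q = ΔT/R_total = 44/6.841

q′ ≈ 6.43 W/m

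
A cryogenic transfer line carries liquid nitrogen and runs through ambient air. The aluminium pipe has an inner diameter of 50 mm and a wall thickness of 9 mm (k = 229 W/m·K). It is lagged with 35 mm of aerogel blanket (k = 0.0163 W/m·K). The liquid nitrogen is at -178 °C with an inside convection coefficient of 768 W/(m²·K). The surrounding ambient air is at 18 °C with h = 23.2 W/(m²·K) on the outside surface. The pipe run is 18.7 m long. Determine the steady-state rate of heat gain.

For a radial system each layer contributes R = ln(r_out/r_in)/(2πkL); films add R = 1/(hA).
R_inner film = 1/(h_i·2πr₁L) = 1/(768×2π×0.025×18.7) = 4.433×10^-4 K/W
R_aluminium pipe wall = ln(34/25)/(2π×229×18.7) = 1.143×10^-5 K/W
R_aerogel blanket = ln(69/34)/(2π×0.0163×18.7) = 0.3695 K/W
R_outer film = 1/(h_o·2πr_oL) = 1/(23.2×2π×0.069×18.7) = 0.005317 K/W
R_total = 0.3753 K/W
Q = ΔT/R_total = 196/0.3753

Q ≈ 522 W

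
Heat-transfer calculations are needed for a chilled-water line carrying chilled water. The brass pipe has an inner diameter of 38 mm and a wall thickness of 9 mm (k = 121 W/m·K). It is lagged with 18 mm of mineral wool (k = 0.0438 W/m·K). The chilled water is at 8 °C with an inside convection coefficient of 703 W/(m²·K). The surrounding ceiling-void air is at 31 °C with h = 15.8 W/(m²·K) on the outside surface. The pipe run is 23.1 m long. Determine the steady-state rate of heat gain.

Per-layer cylindrical resistances, series-summed:
R_inner film = 1/(h_i·2πr₁L) = 1/(703×2π×0.019×23.1) = 5.158×10^-4 K/W
R_brass pipe wall = ln(28/19)/(2π×121×23.1) = 2.208×10^-5 K/W
R_mineral wool = ln(46/28)/(2π×0.0438×23.1) = 0.07809 K/W
R_outer film = 1/(h_o·2πr_oL) = 1/(15.8×2π×0.046×23.1) = 0.00948 K/W
R_total = 0.08811 K/W
Q = ΔT/R_total = 23/0.08811

Q ≈ 261 W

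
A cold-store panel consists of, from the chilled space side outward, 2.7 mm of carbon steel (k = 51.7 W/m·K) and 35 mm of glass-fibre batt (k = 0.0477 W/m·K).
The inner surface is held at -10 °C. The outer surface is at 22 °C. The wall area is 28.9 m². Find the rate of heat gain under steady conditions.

Q ≈ 1260 W

Using the resistance-network approach (series):
R_carbon steel = L/(kA) = 0.0027/(51.7×28.9) = 1.807×10^-6 K/W
R_glass-fibre batt = L/(kA) = 0.035/(0.0477×28.9) = 0.02539 K/W
R_total = 0.02539 K/W
Q = ΔT / R_total = 32 / 0.02539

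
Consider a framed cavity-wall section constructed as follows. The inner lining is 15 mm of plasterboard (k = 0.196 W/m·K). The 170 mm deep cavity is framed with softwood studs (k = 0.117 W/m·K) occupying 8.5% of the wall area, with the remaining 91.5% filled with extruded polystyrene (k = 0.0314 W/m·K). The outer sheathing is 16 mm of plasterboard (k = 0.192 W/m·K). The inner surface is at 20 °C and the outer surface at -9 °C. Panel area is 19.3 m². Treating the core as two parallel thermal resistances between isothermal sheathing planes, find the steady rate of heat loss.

Q ≈ 123 W

Sheathing layers in series; stud and cavity paths in parallel between them.
R_inner = 0.015/(0.196×19.3) = 0.003965 K/W
R_stud  = 0.17/(0.117×0.085×19.3) = 0.8857 K/W
R_cav   = 0.17/(0.0314×0.915×19.3) = 0.3066 K/W
1/R_core = 1/R_stud + 1/R_cav → R_core = 0.2277 K/W
R_outer = 0.016/(0.192×19.3) = 0.004318 K/W
R_total = 0.236 K/W
Q = ΔT/R_total = 29/0.236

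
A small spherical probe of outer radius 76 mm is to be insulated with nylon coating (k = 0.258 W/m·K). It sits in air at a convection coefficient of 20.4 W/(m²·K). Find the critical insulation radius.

For a sphere r_cr = 2k/h = 2×0.258/20.4
r_cr = 25.3 mm; since the bare radius (76 mm) is above r_cr, any added insulation will reduce heat loss.

r_cr ≈ 25.3 mm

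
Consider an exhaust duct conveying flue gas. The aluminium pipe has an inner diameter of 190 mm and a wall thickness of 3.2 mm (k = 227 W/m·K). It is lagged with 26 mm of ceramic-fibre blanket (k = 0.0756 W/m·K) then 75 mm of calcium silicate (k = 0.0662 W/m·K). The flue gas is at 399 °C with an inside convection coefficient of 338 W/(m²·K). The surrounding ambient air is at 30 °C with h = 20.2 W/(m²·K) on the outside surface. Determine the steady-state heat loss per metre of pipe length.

Treating each annulus and film as a series resistance:
R_inner film = 1/(h_i·2πr₁L) = 1/(338×2π×0.095×1) = 0.004957 K/W
R_aluminium pipe wall = ln(98.2/95)/(2π×227×1) = 2.323×10^-5 K/W
R_ceramic-fibre blanket = ln(124.2/98.2)/(2π×0.0756×1) = 0.4945 K/W
R_calcium silicate = ln(199.2/124.2)/(2π×0.0662×1) = 1.136 K/W
R_outer film = 1/(h_o·2πr_oL) = 1/(20.2×2π×0.1992×1) = 0.03955 K/W
R_total = 1.675 K/W
Q = ΔT/R_total = 369/1.675

q′ ≈ 220 W/m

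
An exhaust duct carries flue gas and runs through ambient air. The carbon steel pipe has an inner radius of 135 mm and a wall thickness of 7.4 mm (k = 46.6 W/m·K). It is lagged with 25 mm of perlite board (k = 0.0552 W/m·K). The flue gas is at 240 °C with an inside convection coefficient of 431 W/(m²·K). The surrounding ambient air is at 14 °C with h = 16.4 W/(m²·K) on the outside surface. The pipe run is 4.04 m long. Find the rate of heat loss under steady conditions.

For a radial system each layer contributes R = ln(r_out/r_in)/(2πkL); films add R = 1/(hA).
R_inner film = 1/(h_i·2πr₁L) = 1/(431×2π×0.135×4.04) = 6.771×10^-4 K/W
R_carbon steel pipe wall = ln(142.4/135)/(2π×46.6×4.04) = 4.511×10^-5 K/W
R_perlite board = ln(167.4/142.4)/(2π×0.0552×4.04) = 0.1154 K/W
R_outer film = 1/(h_o·2πr_oL) = 1/(16.4×2π×0.1674×4.04) = 0.01435 K/W
R_total = 0.1305 K/W
Q = ΔT/R_total = 226/0.1305

Q ≈ 1730 W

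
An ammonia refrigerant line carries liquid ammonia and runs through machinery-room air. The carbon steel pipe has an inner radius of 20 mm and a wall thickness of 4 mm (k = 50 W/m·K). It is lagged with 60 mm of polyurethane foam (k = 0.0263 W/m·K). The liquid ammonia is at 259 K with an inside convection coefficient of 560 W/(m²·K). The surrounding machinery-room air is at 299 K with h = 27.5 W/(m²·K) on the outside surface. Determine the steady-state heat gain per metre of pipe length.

Cylindrical conduction, so R = ln(r₂/r₁)/(2πkL) per layer, in series:
R_inner film = 1/(h_i·2πr₁L) = 1/(560×2π×0.02×1) = 0.01421 K/W
R_carbon steel pipe wall = ln(24/20)/(2π×50×1) = 5.803×10^-4 K/W
R_polyurethane foam = ln(84/24)/(2π×0.0263×1) = 7.581 K/W
R_outer film = 1/(h_o·2πr_oL) = 1/(27.5×2π×0.084×1) = 0.0689 K/W
R_total = 7.665 K/W
Q = ΔT/R_total = 40/7.665

q′ ≈ 5.22 W/m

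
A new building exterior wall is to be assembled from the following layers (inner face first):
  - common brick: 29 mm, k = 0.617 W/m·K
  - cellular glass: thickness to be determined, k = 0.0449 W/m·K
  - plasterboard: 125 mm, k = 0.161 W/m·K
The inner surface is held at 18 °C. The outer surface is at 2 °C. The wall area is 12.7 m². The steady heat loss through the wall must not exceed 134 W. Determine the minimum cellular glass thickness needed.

L ≈ 31.1 mm

Model the wall as resistances in series:
R_common brick = L/(kA) = 0.029/(0.617×12.7) = 0.003701 K/W
R_plasterboard = L/(kA) = 0.125/(0.161×12.7) = 0.06113 K/W
Sum of the known resistances R_other = 0.06483 K/W
Required total resistance R_tot = ΔT/Q_allow = 16/134 = 0.1194 K/W
R_cellular glass = R_tot − R_other = 0.05457 K/W
L = R·k·A = 0.05457×0.0449×12.7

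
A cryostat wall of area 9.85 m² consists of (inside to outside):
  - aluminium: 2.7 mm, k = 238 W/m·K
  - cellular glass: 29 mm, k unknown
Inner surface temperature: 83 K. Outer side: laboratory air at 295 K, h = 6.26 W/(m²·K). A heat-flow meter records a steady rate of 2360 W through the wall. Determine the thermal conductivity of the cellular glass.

Model the wall as resistances in series:
R_aluminium = L/(kA) = 0.0027/(238×9.85) = 1.152×10^-6 K/W
R_outer film = 1/(h_o·A) = 1/(6.26×9.85) = 0.01622 K/W
Sum of known resistances R_other = 0.01622 K/W
Total R = ΔT/Q = 212/2360 = 0.08983 K/W
R_cellular glass = R_total − R_other = 0.07361 K/W
k = L/(R·A) = 0.029/(0.07361×9.85)

k ≈ 0.04 W/(m·K)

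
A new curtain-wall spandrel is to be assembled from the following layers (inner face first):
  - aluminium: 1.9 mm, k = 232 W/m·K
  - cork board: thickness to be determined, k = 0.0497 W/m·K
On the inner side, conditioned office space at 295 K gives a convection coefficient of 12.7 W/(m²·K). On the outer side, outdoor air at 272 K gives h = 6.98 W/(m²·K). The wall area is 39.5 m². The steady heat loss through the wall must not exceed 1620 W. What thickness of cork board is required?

Thermal resistances in series:
R_inner film = 1/(h_i·A) = 1/(12.7×39.5) = 0.001993 K/W
R_aluminium = L/(kA) = 0.0019/(232×39.5) = 2.073×10^-7 K/W
R_outer film = 1/(h_o·A) = 1/(6.98×39.5) = 0.003627 K/W
Sum of the known resistances R_other = 0.005621 K/W
Required total resistance R_tot = ΔT/Q_allow = 23/1620 = 0.0142 K/W
R_cork board = R_tot − R_other = 0.008577 K/W
L = R·k·A = 0.008577×0.0497×39.5

L ≈ 16.8 mm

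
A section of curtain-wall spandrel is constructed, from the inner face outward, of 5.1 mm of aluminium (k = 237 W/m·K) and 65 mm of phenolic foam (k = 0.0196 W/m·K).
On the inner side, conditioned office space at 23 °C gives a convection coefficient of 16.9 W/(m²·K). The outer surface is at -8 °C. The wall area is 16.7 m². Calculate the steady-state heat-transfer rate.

Q ≈ 153 W

Model the wall as resistances in series:
R_inner film = 1/(h_i·A) = 1/(16.9×16.7) = 0.003543 K/W
R_aluminium = L/(kA) = 0.0051/(237×16.7) = 1.289×10^-6 K/W
R_phenolic foam = L/(kA) = 0.065/(0.0196×16.7) = 0.1986 K/W
R_total = 0.2021 K/W
Q = ΔT / R_total = 31 / 0.2021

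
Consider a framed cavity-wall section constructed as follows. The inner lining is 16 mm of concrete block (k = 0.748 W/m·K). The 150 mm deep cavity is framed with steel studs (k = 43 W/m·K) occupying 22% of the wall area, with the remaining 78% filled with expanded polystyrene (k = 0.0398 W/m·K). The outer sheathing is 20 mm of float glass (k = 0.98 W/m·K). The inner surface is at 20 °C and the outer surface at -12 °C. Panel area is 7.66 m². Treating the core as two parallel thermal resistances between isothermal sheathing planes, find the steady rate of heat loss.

Sheathing layers in series; stud and cavity paths in parallel between them.
R_inner = 0.016/(0.748×7.66) = 0.002792 K/W
R_stud  = 0.15/(43×0.22×7.66) = 0.00207 K/W
R_cav   = 0.15/(0.0398×0.78×7.66) = 0.6308 K/W
1/R_core = 1/R_stud + 1/R_cav → R_core = 0.002063 K/W
R_outer = 0.02/(0.98×7.66) = 0.002664 K/W
R_total = 0.00752 K/W
Q = ΔT/R_total = 32/0.00752

Q ≈ 4260 W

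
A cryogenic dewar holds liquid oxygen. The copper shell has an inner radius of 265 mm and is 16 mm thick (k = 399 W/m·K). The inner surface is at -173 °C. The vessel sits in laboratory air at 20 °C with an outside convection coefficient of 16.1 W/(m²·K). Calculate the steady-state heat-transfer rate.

Radial (spherical) resistances in series:
R_copper shell = (1/0.265 − 1/0.281)/(4π×399) = 4.285×10^-5 K/W
R_outer film = 1/(h·4πr_o²) = 1/(16.1×4π×0.281²) = 0.0626 K/W
R_total = 0.06264 K/W
Q = ΔT/R_total = 193/0.06264

Q ≈ 3080 W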